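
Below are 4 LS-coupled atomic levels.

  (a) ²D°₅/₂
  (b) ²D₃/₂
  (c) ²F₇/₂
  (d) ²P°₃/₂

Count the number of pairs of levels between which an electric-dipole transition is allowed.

(a)–(b): allowed.
(a)–(c): allowed.
(a)–(d): forbidden (parity).
(b)–(c): forbidden (parity, ΔJ).
(b)–(d): allowed.
(c)–(d): forbidden (ΔL, ΔJ).
Allowed pairs: 3 of 6.

3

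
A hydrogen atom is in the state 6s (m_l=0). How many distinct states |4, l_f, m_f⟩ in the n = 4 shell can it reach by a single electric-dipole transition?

3

E1 requires Δl = ±1, so l_f ∈ {-1, 1}; with 0 ≤ l_f ≤ n_f−1 = 3, the allowed l_f values are {1}.
For l_f = 1: m_f ∈ {m_i−1, m_i, m_i+1} ∩ [−1, 1] = {-1, 0, 1} → 3 states.
Total: 3.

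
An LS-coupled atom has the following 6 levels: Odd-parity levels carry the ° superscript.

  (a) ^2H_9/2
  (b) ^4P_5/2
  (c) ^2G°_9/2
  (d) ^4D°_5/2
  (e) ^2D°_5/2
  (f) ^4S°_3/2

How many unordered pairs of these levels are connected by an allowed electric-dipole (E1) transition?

(a)–(b): forbidden (parity, ΔS, ΔL, ΔJ).
(a)–(c): allowed.
(a)–(d): forbidden (ΔS, ΔL, ΔJ).
(a)–(e): forbidden (ΔL, ΔJ).
(a)–(f): forbidden (ΔS, ΔL, ΔJ).
(b)–(c): forbidden (ΔS, ΔL, ΔJ).
(b)–(d): allowed.
(b)–(e): forbidden (ΔS).
(b)–(f): allowed.
(c)–(d): forbidden (parity, ΔS, ΔL, ΔJ).
(c)–(e): forbidden (parity, ΔL, ΔJ).
(c)–(f): forbidden (parity, ΔS, ΔL, ΔJ).
(d)–(e): forbidden (parity, ΔS).
(d)–(f): forbidden (parity, ΔL).
(e)–(f): forbidden (parity, ΔS, ΔL).
Allowed pairs: 3 of 15.

3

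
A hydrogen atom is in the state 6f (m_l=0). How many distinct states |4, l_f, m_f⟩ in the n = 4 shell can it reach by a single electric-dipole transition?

3

E1 requires Δl = ±1, so l_f ∈ {2, 4}; with 0 ≤ l_f ≤ n_f−1 = 3, the allowed l_f values are {2}.
For l_f = 2: m_f ∈ {m_i−1, m_i, m_i+1} ∩ [−2, 2] = {-1, 0, 1} → 3 states.
Total: 3.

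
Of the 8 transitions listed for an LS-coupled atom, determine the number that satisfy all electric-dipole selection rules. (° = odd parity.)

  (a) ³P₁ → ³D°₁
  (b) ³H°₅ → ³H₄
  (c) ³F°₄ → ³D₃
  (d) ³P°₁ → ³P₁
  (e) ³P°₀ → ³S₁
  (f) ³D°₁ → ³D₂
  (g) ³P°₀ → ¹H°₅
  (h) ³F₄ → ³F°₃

7

(a) allowed
(b) allowed
(c) allowed
(d) allowed
(e) allowed
(f) allowed
(g) forbidden (parity, ΔS, ΔL, ΔJ fail)
(h) allowed
Total allowed: 7 of 8.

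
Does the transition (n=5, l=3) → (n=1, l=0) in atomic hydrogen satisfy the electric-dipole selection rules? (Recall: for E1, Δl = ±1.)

forbidden

Initial l = 3, final l = 0, so Δl = -3. E1 requires Δl = ±1: violated.
The transition is electric-dipole forbidden.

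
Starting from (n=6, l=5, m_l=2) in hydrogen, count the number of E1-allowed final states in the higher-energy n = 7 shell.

E1 requires Δl = ±1, so l_f ∈ {4, 6}; with 0 ≤ l_f ≤ n_f−1 = 6, the allowed l_f values are {4, 6}.
For l_f = 4: m_f ∈ {m_i−1, m_i, m_i+1} ∩ [−4, 4] = {1, 2, 3} → 3 states.
For l_f = 6: m_f ∈ {m_i−1, m_i, m_i+1} ∩ [−6, 6] = {1, 2, 3} → 3 states.
Total: 6.

6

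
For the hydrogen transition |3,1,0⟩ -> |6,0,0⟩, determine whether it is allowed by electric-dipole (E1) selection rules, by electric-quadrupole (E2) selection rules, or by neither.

Δl = 0 − 1 = -1; l_i + l_f = 1.
Δm_l = +0.
E1 (Δl = ±1, |Δm_l| ≤ 1): satisfied.
E2 (Δl = 0,±2, l_i+l_f ≥ 2, |Δm_l| ≤ 2): not satisfied.

E1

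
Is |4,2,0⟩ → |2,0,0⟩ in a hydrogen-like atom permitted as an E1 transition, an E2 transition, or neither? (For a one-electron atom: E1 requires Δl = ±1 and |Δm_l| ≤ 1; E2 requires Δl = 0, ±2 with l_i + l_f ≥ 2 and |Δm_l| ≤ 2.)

E2

Δl = 0 − 2 = -2; l_i + l_f = 2.
Δm_l = +0.
E1 (Δl = ±1, |Δm_l| ≤ 1): not satisfied.
E2 (Δl = 0,±2, l_i+l_f ≥ 2, |Δm_l| ≤ 2): satisfied.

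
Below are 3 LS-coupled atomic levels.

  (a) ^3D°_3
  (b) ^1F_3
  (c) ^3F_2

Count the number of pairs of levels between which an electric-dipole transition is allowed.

1

(a)–(b): forbidden (ΔS).
(a)–(c): allowed.
(b)–(c): forbidden (parity, ΔS).
Allowed pairs: 1 of 3.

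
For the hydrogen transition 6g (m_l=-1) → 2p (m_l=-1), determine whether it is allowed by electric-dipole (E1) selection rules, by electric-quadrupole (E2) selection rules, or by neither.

neither

Δl = 1 − 4 = -3; l_i + l_f = 5.
Δm_l = +0.
E1 (Δl = ±1, |Δm_l| ≤ 1): not satisfied.
E2 (Δl = 0,±2, l_i+l_f ≥ 2, |Δm_l| ≤ 2): not satisfied.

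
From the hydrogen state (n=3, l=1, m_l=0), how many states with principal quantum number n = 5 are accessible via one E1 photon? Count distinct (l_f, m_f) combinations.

4

E1 requires Δl = ±1, so l_f ∈ {0, 2}; with 0 ≤ l_f ≤ n_f−1 = 4, the allowed l_f values are {0, 2}.
For l_f = 0: m_f ∈ {m_i−1, m_i, m_i+1} ∩ [−0, 0] = {0} → 1 state.
For l_f = 2: m_f ∈ {m_i−1, m_i, m_i+1} ∩ [−2, 2] = {-1, 0, 1} → 3 states.
Total: 4.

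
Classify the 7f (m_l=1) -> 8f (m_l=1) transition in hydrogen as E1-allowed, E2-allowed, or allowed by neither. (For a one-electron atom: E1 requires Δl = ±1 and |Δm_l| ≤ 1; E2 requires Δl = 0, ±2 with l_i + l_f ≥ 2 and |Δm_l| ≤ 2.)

Δl = 3 − 3 = +0; l_i + l_f = 6.
Δm_l = +0.
E1 (Δl = ±1, |Δm_l| ≤ 1): not satisfied.
E2 (Δl = 0,±2, l_i+l_f ≥ 2, |Δm_l| ≤ 2): satisfied.

E2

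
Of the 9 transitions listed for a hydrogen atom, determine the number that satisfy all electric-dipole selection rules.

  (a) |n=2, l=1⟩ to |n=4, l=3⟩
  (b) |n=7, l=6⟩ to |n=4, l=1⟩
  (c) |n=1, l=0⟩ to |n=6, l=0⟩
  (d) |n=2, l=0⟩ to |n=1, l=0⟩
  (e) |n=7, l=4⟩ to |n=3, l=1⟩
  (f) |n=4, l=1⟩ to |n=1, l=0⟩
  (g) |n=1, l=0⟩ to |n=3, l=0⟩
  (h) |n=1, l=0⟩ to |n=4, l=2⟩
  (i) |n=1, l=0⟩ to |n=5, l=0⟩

1

(a) forbidden — Δl = +2 (E1 requires Δl = ±1)
(b) forbidden — Δl = -5 (E1 requires Δl = ±1)
(c) forbidden — Δl = +0 (E1 requires Δl = ±1)
(d) forbidden — Δl = +0 (E1 requires Δl = ±1)
(e) forbidden — Δl = -3 (E1 requires Δl = ±1)
(f) allowed
(g) forbidden — Δl = +0 (E1 requires Δl = ±1)
(h) forbidden — Δl = +2 (E1 requires Δl = ±1)
(i) forbidden — Δl = +0 (E1 requires Δl = ±1)
Total allowed: 1 of 9.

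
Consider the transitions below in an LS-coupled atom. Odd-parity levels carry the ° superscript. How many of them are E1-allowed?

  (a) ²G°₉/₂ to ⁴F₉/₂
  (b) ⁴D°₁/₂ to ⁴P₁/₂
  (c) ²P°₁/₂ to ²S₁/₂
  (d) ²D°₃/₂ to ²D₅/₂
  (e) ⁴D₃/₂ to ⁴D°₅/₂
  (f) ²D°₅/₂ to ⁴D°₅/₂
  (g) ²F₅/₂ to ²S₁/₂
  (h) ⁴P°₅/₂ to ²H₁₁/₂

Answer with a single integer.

4

(a) forbidden (ΔS fails)
(b) allowed
(c) allowed
(d) allowed
(e) allowed
(f) forbidden (parity, ΔS fail)
(g) forbidden (parity, ΔL, ΔJ fail)
(h) forbidden (ΔS, ΔL, ΔJ fail)
Total allowed: 4 of 8.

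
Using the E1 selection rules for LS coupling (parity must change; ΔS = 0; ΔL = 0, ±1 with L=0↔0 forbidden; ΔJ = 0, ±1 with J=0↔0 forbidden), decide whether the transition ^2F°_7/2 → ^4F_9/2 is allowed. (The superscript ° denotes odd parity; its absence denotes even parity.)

Parity must change: odd → even — ✓.
ΔS = 0: S: 1/2 → 3/2 — ✗.
ΔL = 0, ±1 (not L=0↔0): L: 3 → 3, ΔL = +0 — ✓.
ΔJ = 0, ±1 (not J=0↔0): J: 7/2 → 9/2, ΔJ = +1 — ✓.
Rule(s) violated: ΔS.

forbidden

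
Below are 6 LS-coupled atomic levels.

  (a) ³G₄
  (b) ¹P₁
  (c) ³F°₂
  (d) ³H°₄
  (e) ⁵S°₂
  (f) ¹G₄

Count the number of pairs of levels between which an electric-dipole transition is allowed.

1

(a)–(b): forbidden (parity, ΔS, ΔL, ΔJ).
(a)–(c): forbidden (ΔJ).
(a)–(d): allowed.
(a)–(e): forbidden (ΔS, ΔL, ΔJ).
(a)–(f): forbidden (parity, ΔS).
(b)–(c): forbidden (ΔS, ΔL).
(b)–(d): forbidden (ΔS, ΔL, ΔJ).
(b)–(e): forbidden (ΔS).
(b)–(f): forbidden (parity, ΔL, ΔJ).
(c)–(d): forbidden (parity, ΔL, ΔJ).
(c)–(e): forbidden (parity, ΔS, ΔL).
(c)–(f): forbidden (ΔS, ΔJ).
(d)–(e): forbidden (parity, ΔS, ΔL, ΔJ).
(d)–(f): forbidden (ΔS).
(e)–(f): forbidden (ΔS, ΔL, ΔJ).
Allowed pairs: 1 of 15.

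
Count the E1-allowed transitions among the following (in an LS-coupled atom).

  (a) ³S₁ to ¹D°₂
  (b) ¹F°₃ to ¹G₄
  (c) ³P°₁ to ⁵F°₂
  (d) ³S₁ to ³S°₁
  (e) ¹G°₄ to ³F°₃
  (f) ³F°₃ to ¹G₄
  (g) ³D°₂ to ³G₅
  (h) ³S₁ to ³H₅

(a) forbidden (ΔS, ΔL fail)
(b) allowed
(c) forbidden (parity, ΔS, ΔL fail)
(d) forbidden (ΔL fails)
(e) forbidden (parity, ΔS fail)
(f) forbidden (ΔS fails)
(g) forbidden (ΔL, ΔJ fail)
(h) forbidden (parity, ΔL, ΔJ fail)
Total allowed: 1 of 8.

1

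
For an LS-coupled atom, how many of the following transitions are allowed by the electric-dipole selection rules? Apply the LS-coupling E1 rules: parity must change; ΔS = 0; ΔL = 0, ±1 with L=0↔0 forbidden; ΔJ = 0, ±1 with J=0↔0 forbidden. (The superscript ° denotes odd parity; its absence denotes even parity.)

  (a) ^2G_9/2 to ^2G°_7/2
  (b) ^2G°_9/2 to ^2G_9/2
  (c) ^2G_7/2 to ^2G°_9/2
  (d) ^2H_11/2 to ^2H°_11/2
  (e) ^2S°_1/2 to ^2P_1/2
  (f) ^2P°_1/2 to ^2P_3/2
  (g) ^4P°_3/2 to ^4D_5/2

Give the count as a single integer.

(a) allowed
(b) allowed
(c) allowed
(d) allowed
(e) allowed
(f) allowed
(g) allowed
Total allowed: 7 of 7.

7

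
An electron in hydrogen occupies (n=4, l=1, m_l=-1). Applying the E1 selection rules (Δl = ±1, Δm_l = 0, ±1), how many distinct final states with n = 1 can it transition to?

E1 requires Δl = ±1, so l_f ∈ {0, 2}; with 0 ≤ l_f ≤ n_f−1 = 0, the allowed l_f values are {0}.
For l_f = 0: m_f ∈ {m_i−1, m_i, m_i+1} ∩ [−0, 0] = {0} → 1 state.
Total: 1.

1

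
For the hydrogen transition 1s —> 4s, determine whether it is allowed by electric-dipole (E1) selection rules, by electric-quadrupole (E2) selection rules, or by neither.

neither

Δl = 0 − 0 = +0; l_i + l_f = 0.
E1 (Δl = ±1): not satisfied.
E2 (Δl = 0,±2, l_i+l_f ≥ 2): not satisfied.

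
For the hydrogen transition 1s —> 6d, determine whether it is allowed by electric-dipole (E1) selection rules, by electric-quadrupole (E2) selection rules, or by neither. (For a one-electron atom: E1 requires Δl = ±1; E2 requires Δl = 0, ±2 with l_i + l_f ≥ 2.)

E2

Δl = 2 − 0 = +2; l_i + l_f = 2.
E1 (Δl = ±1): not satisfied.
E2 (Δl = 0,±2, l_i+l_f ≥ 2): satisfied.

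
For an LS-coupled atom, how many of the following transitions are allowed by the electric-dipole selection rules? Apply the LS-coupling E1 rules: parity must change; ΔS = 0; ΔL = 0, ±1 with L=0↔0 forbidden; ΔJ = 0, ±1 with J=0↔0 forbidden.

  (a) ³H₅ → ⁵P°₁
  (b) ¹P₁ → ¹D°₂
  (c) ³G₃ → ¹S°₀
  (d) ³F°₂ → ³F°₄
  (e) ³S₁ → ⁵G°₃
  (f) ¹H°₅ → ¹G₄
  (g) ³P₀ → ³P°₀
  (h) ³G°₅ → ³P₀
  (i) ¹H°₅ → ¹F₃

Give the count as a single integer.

2

(a) forbidden (ΔS, ΔL, ΔJ fail)
(b) allowed
(c) forbidden (ΔS, ΔL, ΔJ fail)
(d) forbidden (parity, ΔJ fail)
(e) forbidden (ΔS, ΔL, ΔJ fail)
(f) allowed
(g) forbidden (ΔJ fails)
(h) forbidden (ΔL, ΔJ fail)
(i) forbidden (ΔL, ΔJ fail)
Total allowed: 2 of 9.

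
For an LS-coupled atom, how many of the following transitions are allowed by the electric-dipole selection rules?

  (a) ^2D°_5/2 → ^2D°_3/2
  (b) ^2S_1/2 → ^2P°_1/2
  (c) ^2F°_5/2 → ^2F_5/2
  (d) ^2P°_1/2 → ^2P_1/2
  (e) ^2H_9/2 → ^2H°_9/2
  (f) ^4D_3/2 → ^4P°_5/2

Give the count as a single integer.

(a) forbidden (parity fails)
(b) allowed
(c) allowed
(d) allowed
(e) allowed
(f) allowed
Total allowed: 5 of 6.

5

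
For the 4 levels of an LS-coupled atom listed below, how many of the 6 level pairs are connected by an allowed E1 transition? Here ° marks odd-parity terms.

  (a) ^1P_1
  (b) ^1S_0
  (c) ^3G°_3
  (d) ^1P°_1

2

(a)–(b): forbidden (parity).
(a)–(c): forbidden (ΔS, ΔL, ΔJ).
(a)–(d): allowed.
(b)–(c): forbidden (ΔS, ΔL, ΔJ).
(b)–(d): allowed.
(c)–(d): forbidden (parity, ΔS, ΔL, ΔJ).
Allowed pairs: 2 of 6.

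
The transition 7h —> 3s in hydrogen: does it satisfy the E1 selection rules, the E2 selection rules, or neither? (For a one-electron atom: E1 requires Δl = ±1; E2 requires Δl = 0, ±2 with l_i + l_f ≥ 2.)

Δl = 0 − 5 = -5; l_i + l_f = 5.
E1 (Δl = ±1): not satisfied.
E2 (Δl = 0,±2, l_i+l_f ≥ 2): not satisfied.

neither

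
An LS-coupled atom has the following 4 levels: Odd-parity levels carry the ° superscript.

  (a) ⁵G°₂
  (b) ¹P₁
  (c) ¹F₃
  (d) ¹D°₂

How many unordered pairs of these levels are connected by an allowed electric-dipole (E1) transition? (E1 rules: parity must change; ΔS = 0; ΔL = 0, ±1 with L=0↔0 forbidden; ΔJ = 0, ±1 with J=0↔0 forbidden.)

2

(a)–(b): forbidden (ΔS, ΔL).
(a)–(c): forbidden (ΔS).
(a)–(d): forbidden (parity, ΔS, ΔL).
(b)–(c): forbidden (parity, ΔL, ΔJ).
(b)–(d): allowed.
(c)–(d): allowed.
Allowed pairs: 2 of 6.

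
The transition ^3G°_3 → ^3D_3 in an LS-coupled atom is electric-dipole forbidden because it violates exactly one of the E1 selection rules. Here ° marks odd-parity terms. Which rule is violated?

Parity must change: odd → even — ok.
ΔS = 0: S: 1 → 1 — ok.
ΔL = 0, ±1 (not L=0↔0): L: 4 → 2, ΔL = -2 — fails.
ΔJ = 0, ±1 (not J=0↔0): J: 3 → 3, ΔJ = +0 — ok.

the ΔL = 0, ±1 rule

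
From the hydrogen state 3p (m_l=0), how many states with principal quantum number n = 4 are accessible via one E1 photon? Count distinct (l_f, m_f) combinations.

4

E1 requires Δl = ±1, so l_f ∈ {0, 2}; with 0 ≤ l_f ≤ n_f−1 = 3, the allowed l_f values are {0, 2}.
For l_f = 0: m_f ∈ {m_i−1, m_i, m_i+1} ∩ [−0, 0] = {0} → 1 state.
For l_f = 2: m_f ∈ {m_i−1, m_i, m_i+1} ∩ [−2, 2] = {-1, 0, 1} → 3 states.
Total: 4.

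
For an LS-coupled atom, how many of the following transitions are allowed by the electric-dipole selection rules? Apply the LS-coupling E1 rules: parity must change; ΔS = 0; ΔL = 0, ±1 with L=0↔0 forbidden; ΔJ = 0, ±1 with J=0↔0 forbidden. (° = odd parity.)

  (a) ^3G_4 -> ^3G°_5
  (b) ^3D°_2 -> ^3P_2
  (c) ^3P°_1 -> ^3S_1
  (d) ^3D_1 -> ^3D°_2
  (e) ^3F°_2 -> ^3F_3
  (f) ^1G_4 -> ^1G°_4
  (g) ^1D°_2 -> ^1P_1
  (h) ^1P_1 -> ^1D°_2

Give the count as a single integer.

(a) allowed
(b) allowed
(c) allowed
(d) allowed
(e) allowed
(f) allowed
(g) allowed
(h) allowed
Total allowed: 8 of 8.

8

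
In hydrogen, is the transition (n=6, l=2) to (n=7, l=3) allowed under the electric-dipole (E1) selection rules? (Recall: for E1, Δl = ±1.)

allowed

l: 2 → 3 (Δl = +1). Δl = ±1 ok.
All E1 selection rules are satisfied.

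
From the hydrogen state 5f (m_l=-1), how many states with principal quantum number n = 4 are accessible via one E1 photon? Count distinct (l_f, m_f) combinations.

E1 requires Δl = ±1, so l_f ∈ {2, 4}; with 0 ≤ l_f ≤ n_f−1 = 3, the allowed l_f values are {2}.
For l_f = 2: m_f ∈ {m_i−1, m_i, m_i+1} ∩ [−2, 2] = {-2, -1, 0} → 3 states.
Total: 3.

3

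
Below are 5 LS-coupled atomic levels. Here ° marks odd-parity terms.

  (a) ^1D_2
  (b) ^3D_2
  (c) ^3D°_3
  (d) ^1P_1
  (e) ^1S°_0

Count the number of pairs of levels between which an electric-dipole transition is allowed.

(a)–(b): forbidden (parity, ΔS).
(a)–(c): forbidden (ΔS).
(a)–(d): forbidden (parity).
(a)–(e): forbidden (ΔL, ΔJ).
(b)–(c): allowed.
(b)–(d): forbidden (parity, ΔS).
(b)–(e): forbidden (ΔS, ΔL, ΔJ).
(c)–(d): forbidden (ΔS, ΔJ).
(c)–(e): forbidden (parity, ΔS, ΔL, ΔJ).
(d)–(e): allowed.
Allowed pairs: 2 of 10.

2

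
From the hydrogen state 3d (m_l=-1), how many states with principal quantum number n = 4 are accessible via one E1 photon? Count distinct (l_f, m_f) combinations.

E1 requires Δl = ±1, so l_f ∈ {1, 3}; with 0 ≤ l_f ≤ n_f−1 = 3, the allowed l_f values are {1, 3}.
For l_f = 1: m_f ∈ {m_i−1, m_i, m_i+1} ∩ [−1, 1] = {-1, 0} → 2 states.
For l_f = 3: m_f ∈ {m_i−1, m_i, m_i+1} ∩ [−3, 3] = {-2, -1, 0} → 3 states.
Total: 5.

5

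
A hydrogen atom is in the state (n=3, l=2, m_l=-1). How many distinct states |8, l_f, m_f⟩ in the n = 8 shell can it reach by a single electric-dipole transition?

E1 requires Δl = ±1, so l_f ∈ {1, 3}; with 0 ≤ l_f ≤ n_f−1 = 7, the allowed l_f values are {1, 3}.
For l_f = 1: m_f ∈ {m_i−1, m_i, m_i+1} ∩ [−1, 1] = {-1, 0} → 2 states.
For l_f = 3: m_f ∈ {m_i−1, m_i, m_i+1} ∩ [−3, 3] = {-2, -1, 0} → 3 states.
Total: 5.

5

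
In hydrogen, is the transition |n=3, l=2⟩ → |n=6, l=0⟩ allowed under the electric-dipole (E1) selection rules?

forbidden

Initial l = 2, final l = 0, so Δl = -2. E1 requires Δl = ±1: violated.
The transition is electric-dipole forbidden.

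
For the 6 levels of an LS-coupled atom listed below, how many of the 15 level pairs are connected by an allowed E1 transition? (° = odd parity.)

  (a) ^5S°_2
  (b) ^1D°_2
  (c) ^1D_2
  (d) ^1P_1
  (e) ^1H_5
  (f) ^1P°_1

(a)–(b): forbidden (parity, ΔS, ΔL).
(a)–(c): forbidden (ΔS, ΔL).
(a)–(d): forbidden (ΔS).
(a)–(e): forbidden (ΔS, ΔL, ΔJ).
(a)–(f): forbidden (parity, ΔS).
(b)–(c): allowed.
(b)–(d): allowed.
(b)–(e): forbidden (ΔL, ΔJ).
(b)–(f): forbidden (parity).
(c)–(d): forbidden (parity).
(c)–(e): forbidden (parity, ΔL, ΔJ).
(c)–(f): allowed.
(d)–(e): forbidden (parity, ΔL, ΔJ).
(d)–(f): allowed.
(e)–(f): forbidden (ΔL, ΔJ).
Allowed pairs: 4 of 15.

4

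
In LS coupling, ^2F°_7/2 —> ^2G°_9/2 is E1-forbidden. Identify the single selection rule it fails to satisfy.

ΔS = 0: S: 1/2 → 1/2 — satisfied.
ΔJ = 0, ±1 (not J=0↔0): J: 7/2 → 9/2, ΔJ = +1 — satisfied.
ΔL = 0, ±1 (not L=0↔0): L: 3 → 4, ΔL = +1 — satisfied.
Parity must change: odd → odd — violated.

parity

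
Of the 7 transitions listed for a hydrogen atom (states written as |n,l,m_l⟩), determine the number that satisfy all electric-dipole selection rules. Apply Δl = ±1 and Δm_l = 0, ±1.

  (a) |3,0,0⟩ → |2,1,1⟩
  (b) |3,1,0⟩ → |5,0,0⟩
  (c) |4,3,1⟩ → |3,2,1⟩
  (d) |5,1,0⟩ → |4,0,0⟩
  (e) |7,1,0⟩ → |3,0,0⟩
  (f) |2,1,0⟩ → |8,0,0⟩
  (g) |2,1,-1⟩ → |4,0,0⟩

7

(a) allowed
(b) allowed
(c) allowed
(d) allowed
(e) allowed
(f) allowed
(g) allowed
Total allowed: 7 of 7.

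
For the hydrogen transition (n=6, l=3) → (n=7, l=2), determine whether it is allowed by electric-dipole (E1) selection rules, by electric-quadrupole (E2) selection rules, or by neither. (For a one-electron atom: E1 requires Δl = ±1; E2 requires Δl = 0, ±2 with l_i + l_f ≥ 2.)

E1

Δl = 2 − 3 = -1; l_i + l_f = 5.
E1 (Δl = ±1): satisfied.
E2 (Δl = 0,±2, l_i+l_f ≥ 2): not satisfied.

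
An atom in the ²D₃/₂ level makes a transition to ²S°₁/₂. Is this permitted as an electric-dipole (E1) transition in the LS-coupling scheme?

forbidden

Initial level: S=1/2, L=2, J=3/2, parity even. Final level: S=1/2, L=0, J=1/2, parity odd.
Parity must change: even → odd — ok.
ΔS = 0: S: 1/2 → 1/2 — ok.
ΔL = 0, ±1 (not L=0↔0): L: 2 → 0, ΔL = -2 — fails.
ΔJ = 0, ±1 (not J=0↔0): J: 3/2 → 1/2, ΔJ = -1 — ok.
Rule(s) violated: ΔL.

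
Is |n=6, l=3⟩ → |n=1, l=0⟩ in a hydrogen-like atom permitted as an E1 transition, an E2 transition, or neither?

Δl = 0 − 3 = -3; l_i + l_f = 3.
E1 (Δl = ±1): not satisfied.
E2 (Δl = 0,±2, l_i+l_f ≥ 2): not satisfied.

neither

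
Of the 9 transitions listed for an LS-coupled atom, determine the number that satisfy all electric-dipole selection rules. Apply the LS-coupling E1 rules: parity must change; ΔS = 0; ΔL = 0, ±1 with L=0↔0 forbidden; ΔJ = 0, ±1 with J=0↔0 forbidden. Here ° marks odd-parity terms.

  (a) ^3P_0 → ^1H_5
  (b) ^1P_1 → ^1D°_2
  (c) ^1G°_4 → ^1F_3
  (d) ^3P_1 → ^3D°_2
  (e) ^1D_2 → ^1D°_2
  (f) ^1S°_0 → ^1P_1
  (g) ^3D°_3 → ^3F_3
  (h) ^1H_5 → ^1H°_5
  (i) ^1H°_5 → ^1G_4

8

(a) forbidden (parity, ΔS, ΔL, ΔJ fail)
(b) allowed
(c) allowed
(d) allowed
(e) allowed
(f) allowed
(g) allowed
(h) allowed
(i) allowed
Total allowed: 8 of 9.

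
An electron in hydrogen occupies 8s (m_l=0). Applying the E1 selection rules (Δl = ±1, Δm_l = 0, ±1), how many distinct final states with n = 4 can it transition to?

E1 requires Δl = ±1, so l_f ∈ {-1, 1}; with 0 ≤ l_f ≤ n_f−1 = 3, the allowed l_f values are {1}.
For l_f = 1: m_f ∈ {m_i−1, m_i, m_i+1} ∩ [−1, 1] = {-1, 0, 1} → 3 states.
Total: 3.

3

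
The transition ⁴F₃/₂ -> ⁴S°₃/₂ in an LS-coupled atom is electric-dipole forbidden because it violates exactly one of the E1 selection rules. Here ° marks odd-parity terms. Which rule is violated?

the ΔL = 0, ±1 rule

Reading off the term symbols: S 3/2→3/2, L 3→0, J 3/2→3/2, parity even→odd.
Parity must change: even → odd — ok.
ΔS = 0: S: 3/2 → 3/2 — ok.
ΔL = 0, ±1 (not L=0↔0): L: 3 → 0, ΔL = -3 — fails.
ΔJ = 0, ±1 (not J=0↔0): J: 3/2 → 3/2, ΔJ = +0 — ok.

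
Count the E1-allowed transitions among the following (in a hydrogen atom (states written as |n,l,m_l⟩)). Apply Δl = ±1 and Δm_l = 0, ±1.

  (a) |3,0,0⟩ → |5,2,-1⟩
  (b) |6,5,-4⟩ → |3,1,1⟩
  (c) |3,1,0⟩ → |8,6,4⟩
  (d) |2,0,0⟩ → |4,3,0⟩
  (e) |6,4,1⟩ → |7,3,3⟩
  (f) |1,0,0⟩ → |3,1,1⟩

(a) forbidden — Δl = +2 (E1 requires Δl = ±1)
(b) forbidden — Δl = -4 (E1 requires Δl = ±1); Δm_l = +5 (E1 requires Δm_l = 0, ±1)
(c) forbidden — Δl = +5 (E1 requires Δl = ±1); Δm_l = +4 (E1 requires Δm_l = 0, ±1)
(d) forbidden — Δl = +3 (E1 requires Δl = ±1)
(e) forbidden — Δm_l = +2 (E1 requires Δm_l = 0, ±1)
(f) allowed
Total allowed: 1 of 6.

1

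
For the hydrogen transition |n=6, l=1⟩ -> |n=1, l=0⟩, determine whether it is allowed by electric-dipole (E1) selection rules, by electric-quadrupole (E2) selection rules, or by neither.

E1

Δl = 0 − 1 = -1; l_i + l_f = 1.
E1 (Δl = ±1): satisfied.
E2 (Δl = 0,±2, l_i+l_f ≥ 2): not satisfied.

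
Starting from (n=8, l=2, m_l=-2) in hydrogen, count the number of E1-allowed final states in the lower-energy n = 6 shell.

4

E1 requires Δl = ±1, so l_f ∈ {1, 3}; with 0 ≤ l_f ≤ n_f−1 = 5, the allowed l_f values are {1, 3}.
For l_f = 1: m_f ∈ {m_i−1, m_i, m_i+1} ∩ [−1, 1] = {-1} → 1 state.
For l_f = 3: m_f ∈ {m_i−1, m_i, m_i+1} ∩ [−3, 3] = {-3, -2, -1} → 3 states.
Total: 4.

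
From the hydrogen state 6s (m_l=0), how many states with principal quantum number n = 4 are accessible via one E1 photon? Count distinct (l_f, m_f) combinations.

3

E1 requires Δl = ±1, so l_f ∈ {-1, 1}; with 0 ≤ l_f ≤ n_f−1 = 3, the allowed l_f values are {1}.
For l_f = 1: m_f ∈ {m_i−1, m_i, m_i+1} ∩ [−1, 1] = {-1, 0, 1} → 3 states.
Total: 3.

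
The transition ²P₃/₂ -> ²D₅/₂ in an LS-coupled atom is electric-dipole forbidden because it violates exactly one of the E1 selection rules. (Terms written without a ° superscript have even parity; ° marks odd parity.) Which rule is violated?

Reading off the term symbols: S 1/2→1/2, L 1→2, J 3/2→5/2, parity even→even.
Parity must change: even → even — fails.
ΔS = 0: S: 1/2 → 1/2 — ok.
ΔL = 0, ±1 (not L=0↔0): L: 1 → 2, ΔL = +1 — ok.
ΔJ = 0, ±1 (not J=0↔0): J: 3/2 → 5/2, ΔJ = +1 — ok.

parity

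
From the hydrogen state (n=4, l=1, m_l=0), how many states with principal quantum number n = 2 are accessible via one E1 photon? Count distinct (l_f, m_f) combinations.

1

E1 requires Δl = ±1, so l_f ∈ {0, 2}; with 0 ≤ l_f ≤ n_f−1 = 1, the allowed l_f values are {0}.
For l_f = 0: m_f ∈ {m_i−1, m_i, m_i+1} ∩ [−0, 0] = {0} → 1 state.
Total: 1.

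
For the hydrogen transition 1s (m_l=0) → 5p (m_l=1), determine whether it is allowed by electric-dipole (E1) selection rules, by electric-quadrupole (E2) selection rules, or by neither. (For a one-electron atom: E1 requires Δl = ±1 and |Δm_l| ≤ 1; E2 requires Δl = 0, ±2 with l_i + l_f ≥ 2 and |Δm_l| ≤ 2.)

Δl = 1 − 0 = +1; l_i + l_f = 1.
Δm_l = +1.
E1 (Δl = ±1, |Δm_l| ≤ 1): satisfied.
E2 (Δl = 0,±2, l_i+l_f ≥ 2, |Δm_l| ≤ 2): not satisfied.

E1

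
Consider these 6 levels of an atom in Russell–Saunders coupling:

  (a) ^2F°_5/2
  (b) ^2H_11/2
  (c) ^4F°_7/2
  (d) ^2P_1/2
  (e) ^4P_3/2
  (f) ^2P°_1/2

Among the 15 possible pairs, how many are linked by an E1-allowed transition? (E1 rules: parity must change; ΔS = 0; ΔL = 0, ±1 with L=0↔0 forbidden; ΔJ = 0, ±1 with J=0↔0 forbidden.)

1

(a)–(b): forbidden (ΔL, ΔJ).
(a)–(c): forbidden (parity, ΔS).
(a)–(d): forbidden (ΔL, ΔJ).
(a)–(e): forbidden (ΔS, ΔL).
(a)–(f): forbidden (parity, ΔL, ΔJ).
(b)–(c): forbidden (ΔS, ΔL, ΔJ).
(b)–(d): forbidden (parity, ΔL, ΔJ).
(b)–(e): forbidden (parity, ΔS, ΔL, ΔJ).
(b)–(f): forbidden (ΔL, ΔJ).
(c)–(d): forbidden (ΔS, ΔL, ΔJ).
(c)–(e): forbidden (ΔL, ΔJ).
(c)–(f): forbidden (parity, ΔS, ΔL, ΔJ).
(d)–(e): forbidden (parity, ΔS).
(d)–(f): allowed.
(e)–(f): forbidden (ΔS).
Allowed pairs: 1 of 15.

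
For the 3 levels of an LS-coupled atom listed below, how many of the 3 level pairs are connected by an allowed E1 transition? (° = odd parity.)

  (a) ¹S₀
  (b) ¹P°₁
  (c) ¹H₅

(a)–(b): allowed.
(a)–(c): forbidden (parity, ΔL, ΔJ).
(b)–(c): forbidden (ΔL, ΔJ).
Allowed pairs: 1 of 3.

1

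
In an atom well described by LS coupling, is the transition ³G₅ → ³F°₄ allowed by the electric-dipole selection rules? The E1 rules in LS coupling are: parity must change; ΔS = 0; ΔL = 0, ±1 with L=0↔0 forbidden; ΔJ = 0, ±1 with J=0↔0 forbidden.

Parity must change: even → odd — ok.
ΔS = 0: S: 1 → 1 — ok.
ΔL = 0, ±1 (not L=0↔0): L: 4 → 3, ΔL = -1 — ok.
ΔJ = 0, ±1 (not J=0↔0): J: 5 → 4, ΔJ = -1 — ok.
All four E1 rules are satisfied.

allowed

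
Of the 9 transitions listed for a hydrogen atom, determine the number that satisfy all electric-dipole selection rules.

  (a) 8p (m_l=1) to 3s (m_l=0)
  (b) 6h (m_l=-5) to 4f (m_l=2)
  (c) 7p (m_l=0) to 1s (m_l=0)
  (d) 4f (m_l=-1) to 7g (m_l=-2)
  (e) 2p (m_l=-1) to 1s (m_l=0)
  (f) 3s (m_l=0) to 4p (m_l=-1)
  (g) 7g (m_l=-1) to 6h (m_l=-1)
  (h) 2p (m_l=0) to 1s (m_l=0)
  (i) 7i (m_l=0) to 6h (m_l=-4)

(a) allowed
(b) forbidden — Δl = -2 (E1 requires Δl = ±1); Δm_l = +7 (E1 requires Δm_l = 0, ±1)
(c) allowed
(d) allowed
(e) allowed
(f) allowed
(g) allowed
(h) allowed
(i) forbidden — Δm_l = -4 (E1 requires Δm_l = 0, ±1)
Total allowed: 7 of 9.

7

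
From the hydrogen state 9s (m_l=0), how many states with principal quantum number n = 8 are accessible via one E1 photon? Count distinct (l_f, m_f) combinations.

3

E1 requires Δl = ±1, so l_f ∈ {-1, 1}; with 0 ≤ l_f ≤ n_f−1 = 7, the allowed l_f values are {1}.
For l_f = 1: m_f ∈ {m_i−1, m_i, m_i+1} ∩ [−1, 1] = {-1, 0, 1} → 3 states.
Total: 3.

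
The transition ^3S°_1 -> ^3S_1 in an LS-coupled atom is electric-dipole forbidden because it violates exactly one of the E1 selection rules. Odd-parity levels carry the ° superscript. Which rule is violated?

the L=0 ↔ L=0 exclusion

Initial level: S=1, L=0, J=1, parity odd. Final level: S=1, L=0, J=1, parity even.
ΔJ = 0, ±1 (not J=0↔0): J: 1 → 1, ΔJ = +0 — ✓.
ΔL = 0, ±1 (not L=0↔0): L: 0 → 0, ΔL = +0 — ✗.
ΔS = 0: S: 1 → 1 — ✓.
Parity must change: odd → even — ✓.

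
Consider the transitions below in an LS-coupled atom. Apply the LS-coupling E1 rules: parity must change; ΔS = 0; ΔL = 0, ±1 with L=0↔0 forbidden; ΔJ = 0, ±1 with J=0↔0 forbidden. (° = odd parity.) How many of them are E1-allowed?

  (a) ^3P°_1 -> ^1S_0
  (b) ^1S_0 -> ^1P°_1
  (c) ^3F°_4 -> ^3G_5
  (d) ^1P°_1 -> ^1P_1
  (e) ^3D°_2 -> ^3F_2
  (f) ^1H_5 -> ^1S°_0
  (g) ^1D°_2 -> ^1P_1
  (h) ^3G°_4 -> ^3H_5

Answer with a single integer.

(a) forbidden (ΔS fails)
(b) allowed
(c) allowed
(d) allowed
(e) allowed
(f) forbidden (ΔL, ΔJ fail)
(g) allowed
(h) allowed
Total allowed: 6 of 8.

6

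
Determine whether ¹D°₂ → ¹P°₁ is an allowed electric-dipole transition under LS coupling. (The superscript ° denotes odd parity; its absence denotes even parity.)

Initial level: S=0, L=2, J=2, parity odd. Final level: S=0, L=1, J=1, parity odd.
ΔS = 0: S: 0 → 0 — ✓.
ΔL = 0, ±1 (not L=0↔0): L: 2 → 1, ΔL = -1 — ✓.
Parity must change: odd → odd — ✗.
ΔJ = 0, ±1 (not J=0↔0): J: 2 → 1, ΔJ = -1 — ✓.
Rule(s) violated: parity.

forbidden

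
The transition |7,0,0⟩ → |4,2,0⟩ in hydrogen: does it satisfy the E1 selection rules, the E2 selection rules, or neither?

Δl = 2 − 0 = +2; l_i + l_f = 2.
Δm_l = +0.
E1 (Δl = ±1, |Δm_l| ≤ 1): not satisfied.
E2 (Δl = 0,±2, l_i+l_f ≥ 2, |Δm_l| ≤ 2): satisfied.

E2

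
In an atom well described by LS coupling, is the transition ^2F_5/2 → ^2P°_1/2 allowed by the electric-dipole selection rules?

forbidden

Parity must change: even → odd — ✓.
ΔS = 0: S: 1/2 → 1/2 — ✓.
ΔL = 0, ±1 (not L=0↔0): L: 3 → 1, ΔL = -2 — ✗.
ΔJ = 0, ±1 (not J=0↔0): J: 5/2 → 1/2, ΔJ = -2 — ✗.
Rule(s) violated: ΔL, ΔJ.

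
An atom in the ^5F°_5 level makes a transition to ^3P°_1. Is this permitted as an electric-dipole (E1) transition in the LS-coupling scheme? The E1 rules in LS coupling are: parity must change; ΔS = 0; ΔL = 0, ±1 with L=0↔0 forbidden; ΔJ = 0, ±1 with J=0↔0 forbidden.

Parity must change: odd → odd — violated.
ΔS = 0: S: 2 → 1 — violated.
ΔL = 0, ±1 (not L=0↔0): L: 3 → 1, ΔL = -2 — violated.
ΔJ = 0, ±1 (not J=0↔0): J: 5 → 1, ΔJ = -4 — violated.
Rule(s) violated: parity, ΔS, ΔL, ΔJ.

forbidden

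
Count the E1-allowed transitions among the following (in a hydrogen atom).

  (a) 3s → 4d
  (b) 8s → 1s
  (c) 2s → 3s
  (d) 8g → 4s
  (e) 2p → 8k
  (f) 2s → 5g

0

(a) forbidden — Δl = +2 (E1 requires Δl = ±1)
(b) forbidden — Δl = +0 (E1 requires Δl = ±1)
(c) forbidden — Δl = +0 (E1 requires Δl = ±1)
(d) forbidden — Δl = -4 (E1 requires Δl = ±1)
(e) forbidden — Δl = +6 (E1 requires Δl = ±1)
(f) forbidden — Δl = +4 (E1 requires Δl = ±1)
Total allowed: 0 of 6.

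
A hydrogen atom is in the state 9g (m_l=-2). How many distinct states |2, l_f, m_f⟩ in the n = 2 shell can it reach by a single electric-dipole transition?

E1 requires l_f ∈ {3, 5}, but neither lies in [0, 1], so no final state is reachable.
Total: 0.

0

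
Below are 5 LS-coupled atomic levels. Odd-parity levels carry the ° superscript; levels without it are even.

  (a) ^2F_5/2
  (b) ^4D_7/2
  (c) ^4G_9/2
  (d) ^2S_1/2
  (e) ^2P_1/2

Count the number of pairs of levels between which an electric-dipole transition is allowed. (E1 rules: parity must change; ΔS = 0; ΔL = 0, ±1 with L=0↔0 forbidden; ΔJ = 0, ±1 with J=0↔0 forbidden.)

0

(a)–(b): forbidden (parity, ΔS).
(a)–(c): forbidden (parity, ΔS, ΔJ).
(a)–(d): forbidden (parity, ΔL, ΔJ).
(a)–(e): forbidden (parity, ΔL, ΔJ).
(b)–(c): forbidden (parity, ΔL).
(b)–(d): forbidden (parity, ΔS, ΔL, ΔJ).
(b)–(e): forbidden (parity, ΔS, ΔJ).
(c)–(d): forbidden (parity, ΔS, ΔL, ΔJ).
(c)–(e): forbidden (parity, ΔS, ΔL, ΔJ).
(d)–(e): forbidden (parity).
Allowed pairs: 0 of 10.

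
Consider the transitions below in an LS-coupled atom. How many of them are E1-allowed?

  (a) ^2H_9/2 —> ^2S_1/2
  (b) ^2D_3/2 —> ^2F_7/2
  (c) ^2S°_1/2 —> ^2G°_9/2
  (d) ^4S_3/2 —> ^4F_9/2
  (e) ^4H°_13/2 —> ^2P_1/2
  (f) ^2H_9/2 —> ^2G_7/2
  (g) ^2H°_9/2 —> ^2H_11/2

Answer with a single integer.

(a) forbidden (parity, ΔL, ΔJ fail)
(b) forbidden (parity, ΔJ fail)
(c) forbidden (parity, ΔL, ΔJ fail)
(d) forbidden (parity, ΔL, ΔJ fail)
(e) forbidden (ΔS, ΔL, ΔJ fail)
(f) forbidden (parity fails)
(g) allowed
Total allowed: 1 of 7.

1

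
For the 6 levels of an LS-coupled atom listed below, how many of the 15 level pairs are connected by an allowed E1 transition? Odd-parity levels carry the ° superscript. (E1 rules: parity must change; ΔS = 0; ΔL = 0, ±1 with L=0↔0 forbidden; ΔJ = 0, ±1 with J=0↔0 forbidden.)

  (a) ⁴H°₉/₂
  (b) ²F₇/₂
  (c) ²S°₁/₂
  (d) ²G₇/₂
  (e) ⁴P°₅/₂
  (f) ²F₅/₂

(a)–(b): forbidden (ΔS, ΔL).
(a)–(c): forbidden (parity, ΔS, ΔL, ΔJ).
(a)–(d): forbidden (ΔS).
(a)–(e): forbidden (parity, ΔL, ΔJ).
(a)–(f): forbidden (ΔS, ΔL, ΔJ).
(b)–(c): forbidden (ΔL, ΔJ).
(b)–(d): forbidden (parity).
(b)–(e): forbidden (ΔS, ΔL).
(b)–(f): forbidden (parity).
(c)–(d): forbidden (ΔL, ΔJ).
(c)–(e): forbidden (parity, ΔS, ΔJ).
(c)–(f): forbidden (ΔL, ΔJ).
(d)–(e): forbidden (ΔS, ΔL).
(d)–(f): forbidden (parity).
(e)–(f): forbidden (ΔS, ΔL).
Allowed pairs: 0 of 15.

0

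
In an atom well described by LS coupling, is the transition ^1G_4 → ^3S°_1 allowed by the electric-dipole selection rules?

Parity must change: even → odd — satisfied.
ΔL = 0, ±1 (not L=0↔0): L: 4 → 0, ΔL = -4 — violated.
ΔJ = 0, ±1 (not J=0↔0): J: 4 → 1, ΔJ = -3 — violated.
ΔS = 0: S: 0 → 1 — violated.
Rule(s) violated: ΔS, ΔL, ΔJ.

forbidden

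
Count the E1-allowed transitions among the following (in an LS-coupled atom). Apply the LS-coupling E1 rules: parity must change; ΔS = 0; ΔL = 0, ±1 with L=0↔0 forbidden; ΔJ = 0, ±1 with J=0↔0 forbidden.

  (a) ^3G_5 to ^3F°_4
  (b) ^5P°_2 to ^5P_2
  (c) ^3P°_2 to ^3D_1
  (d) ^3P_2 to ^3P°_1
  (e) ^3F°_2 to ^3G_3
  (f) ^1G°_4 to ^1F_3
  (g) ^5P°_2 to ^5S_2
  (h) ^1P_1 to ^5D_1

(a) allowed
(b) allowed
(c) allowed
(d) allowed
(e) allowed
(f) allowed
(g) allowed
(h) forbidden (parity, ΔS fail)
Total allowed: 7 of 8.

7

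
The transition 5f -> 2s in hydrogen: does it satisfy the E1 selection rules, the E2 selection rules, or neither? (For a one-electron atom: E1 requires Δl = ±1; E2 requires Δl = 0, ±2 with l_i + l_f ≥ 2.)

Δl = 0 − 3 = -3; l_i + l_f = 3.
E1 (Δl = ±1): not satisfied.
E2 (Δl = 0,±2, l_i+l_f ≥ 2): not satisfied.

neither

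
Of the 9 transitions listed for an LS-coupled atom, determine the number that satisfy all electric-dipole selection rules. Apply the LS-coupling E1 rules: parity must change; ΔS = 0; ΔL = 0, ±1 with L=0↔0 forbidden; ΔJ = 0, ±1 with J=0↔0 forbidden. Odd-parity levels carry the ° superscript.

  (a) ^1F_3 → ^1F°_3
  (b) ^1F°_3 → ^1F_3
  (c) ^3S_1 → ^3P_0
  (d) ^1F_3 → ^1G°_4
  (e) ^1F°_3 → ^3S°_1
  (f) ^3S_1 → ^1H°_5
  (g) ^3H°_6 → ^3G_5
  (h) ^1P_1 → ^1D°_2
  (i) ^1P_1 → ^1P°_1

(a) allowed
(b) allowed
(c) forbidden (parity fails)
(d) allowed
(e) forbidden (parity, ΔS, ΔL, ΔJ fail)
(f) forbidden (ΔS, ΔL, ΔJ fail)
(g) allowed
(h) allowed
(i) allowed
Total allowed: 6 of 9.

6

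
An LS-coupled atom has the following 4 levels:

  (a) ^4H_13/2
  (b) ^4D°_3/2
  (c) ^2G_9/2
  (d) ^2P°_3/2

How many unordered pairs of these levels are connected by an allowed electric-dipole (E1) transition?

0

(a)–(b): forbidden (ΔL, ΔJ).
(a)–(c): forbidden (parity, ΔS, ΔJ).
(a)–(d): forbidden (ΔS, ΔL, ΔJ).
(b)–(c): forbidden (ΔS, ΔL, ΔJ).
(b)–(d): forbidden (parity, ΔS).
(c)–(d): forbidden (ΔL, ΔJ).
Allowed pairs: 0 of 6.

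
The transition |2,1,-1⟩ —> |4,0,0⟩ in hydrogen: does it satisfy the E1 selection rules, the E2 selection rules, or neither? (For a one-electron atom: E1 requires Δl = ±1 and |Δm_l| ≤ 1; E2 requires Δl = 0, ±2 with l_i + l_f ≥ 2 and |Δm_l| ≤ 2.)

E1

Δl = 0 − 1 = -1; l_i + l_f = 1.
Δm_l = +1.
E1 (Δl = ±1, |Δm_l| ≤ 1): satisfied.
E2 (Δl = 0,±2, l_i+l_f ≥ 2, |Δm_l| ≤ 2): not satisfied.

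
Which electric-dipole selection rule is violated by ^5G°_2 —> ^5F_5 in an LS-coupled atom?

Parity must change: odd → even — ok.
ΔS = 0: S: 2 → 2 — ok.
ΔL = 0, ±1 (not L=0↔0): L: 4 → 3, ΔL = -1 — ok.
ΔJ = 0, ±1 (not J=0↔0): J: 2 → 5, ΔJ = +3 — fails.

the ΔJ = 0, ±1 rule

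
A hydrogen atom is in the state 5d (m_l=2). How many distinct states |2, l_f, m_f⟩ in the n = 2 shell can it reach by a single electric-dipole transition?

1

E1 requires Δl = ±1, so l_f ∈ {1, 3}; with 0 ≤ l_f ≤ n_f−1 = 1, the allowed l_f values are {1}.
For l_f = 1: m_f ∈ {m_i−1, m_i, m_i+1} ∩ [−1, 1] = {1} → 1 state.
Total: 1.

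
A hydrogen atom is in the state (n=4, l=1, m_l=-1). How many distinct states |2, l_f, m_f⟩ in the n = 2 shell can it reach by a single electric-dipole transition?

1

E1 requires Δl = ±1, so l_f ∈ {0, 2}; with 0 ≤ l_f ≤ n_f−1 = 1, the allowed l_f values are {0}.
For l_f = 0: m_f ∈ {m_i−1, m_i, m_i+1} ∩ [−0, 0] = {0} → 1 state.
Total: 1.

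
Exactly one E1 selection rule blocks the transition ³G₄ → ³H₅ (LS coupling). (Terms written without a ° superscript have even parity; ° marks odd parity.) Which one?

parity

Initial level: S=1, L=4, J=4, parity even. Final level: S=1, L=5, J=5, parity even.
ΔJ = 0, ±1 (not J=0↔0): J: 4 → 5, ΔJ = +1 — satisfied.
Parity must change: even → even — violated.
ΔL = 0, ±1 (not L=0↔0): L: 4 → 5, ΔL = +1 — satisfied.
ΔS = 0: S: 1 → 1 — satisfied.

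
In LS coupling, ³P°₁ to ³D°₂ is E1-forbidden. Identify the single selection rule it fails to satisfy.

parity

Initial level: S=1, L=1, J=1, parity odd. Final level: S=1, L=2, J=2, parity odd.
Parity must change: odd → odd — violated.
ΔS = 0: S: 1 → 1 — satisfied.
ΔL = 0, ±1 (not L=0↔0): L: 1 → 2, ΔL = +1 — satisfied.
ΔJ = 0, ±1 (not J=0↔0): J: 1 → 2, ΔJ = +1 — satisfied.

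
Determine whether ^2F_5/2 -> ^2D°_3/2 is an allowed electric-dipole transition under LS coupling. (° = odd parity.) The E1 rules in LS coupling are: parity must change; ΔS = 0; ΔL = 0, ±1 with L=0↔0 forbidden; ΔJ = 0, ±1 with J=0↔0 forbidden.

allowed

Reading off the term symbols: S 1/2→1/2, L 3→2, J 5/2→3/2, parity even→odd.
Parity must change: even → odd — ✓.
ΔS = 0: S: 1/2 → 1/2 — ✓.
ΔL = 0, ±1 (not L=0↔0): L: 3 → 2, ΔL = -1 — ✓.
ΔJ = 0, ±1 (not J=0↔0): J: 5/2 → 3/2, ΔJ = -1 — ✓.
All four E1 rules are satisfied.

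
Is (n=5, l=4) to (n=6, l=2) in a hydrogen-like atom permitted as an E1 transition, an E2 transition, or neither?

E2

Δl = 2 − 4 = -2; l_i + l_f = 6.
E1 (Δl = ±1): not satisfied.
E2 (Δl = 0,±2, l_i+l_f ≥ 2): satisfied.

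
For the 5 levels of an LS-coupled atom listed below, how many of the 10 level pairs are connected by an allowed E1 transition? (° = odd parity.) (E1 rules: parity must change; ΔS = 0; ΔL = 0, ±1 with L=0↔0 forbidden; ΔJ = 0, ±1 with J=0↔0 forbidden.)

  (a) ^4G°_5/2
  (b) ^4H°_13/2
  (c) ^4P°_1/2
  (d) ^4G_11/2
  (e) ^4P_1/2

2

(a)–(b): forbidden (parity, ΔJ).
(a)–(c): forbidden (parity, ΔL, ΔJ).
(a)–(d): forbidden (ΔJ).
(a)–(e): forbidden (ΔL, ΔJ).
(b)–(c): forbidden (parity, ΔL, ΔJ).
(b)–(d): allowed.
(b)–(e): forbidden (ΔL, ΔJ).
(c)–(d): forbidden (ΔL, ΔJ).
(c)–(e): allowed.
(d)–(e): forbidden (parity, ΔL, ΔJ).
Allowed pairs: 2 of 10.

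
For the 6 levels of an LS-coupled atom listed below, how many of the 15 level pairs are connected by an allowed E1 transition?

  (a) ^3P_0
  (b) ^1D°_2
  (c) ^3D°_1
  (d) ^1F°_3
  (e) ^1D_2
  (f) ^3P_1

4

(a)–(b): forbidden (ΔS, ΔJ).
(a)–(c): allowed.
(a)–(d): forbidden (ΔS, ΔL, ΔJ).
(a)–(e): forbidden (parity, ΔS, ΔJ).
(a)–(f): forbidden (parity).
(b)–(c): forbidden (parity, ΔS).
(b)–(d): forbidden (parity).
(b)–(e): allowed.
(b)–(f): forbidden (ΔS).
(c)–(d): forbidden (parity, ΔS, ΔJ).
(c)–(e): forbidden (ΔS).
(c)–(f): allowed.
(d)–(e): allowed.
(d)–(f): forbidden (ΔS, ΔL, ΔJ).
(e)–(f): forbidden (parity, ΔS).
Allowed pairs: 4 of 15.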